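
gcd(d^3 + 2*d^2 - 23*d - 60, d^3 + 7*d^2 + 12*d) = d^2 + 7*d + 12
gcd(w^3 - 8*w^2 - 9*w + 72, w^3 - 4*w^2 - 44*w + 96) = w - 8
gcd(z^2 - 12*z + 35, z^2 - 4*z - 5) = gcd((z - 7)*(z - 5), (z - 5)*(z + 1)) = z - 5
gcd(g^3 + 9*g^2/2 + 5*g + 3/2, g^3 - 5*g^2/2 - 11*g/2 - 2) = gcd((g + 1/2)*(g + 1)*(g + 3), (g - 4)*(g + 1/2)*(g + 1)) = g^2 + 3*g/2 + 1/2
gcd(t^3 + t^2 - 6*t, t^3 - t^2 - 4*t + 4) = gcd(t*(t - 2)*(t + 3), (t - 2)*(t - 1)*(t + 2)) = t - 2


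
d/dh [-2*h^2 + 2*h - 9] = 2 - 4*h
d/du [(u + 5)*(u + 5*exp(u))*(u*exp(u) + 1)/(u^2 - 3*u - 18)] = (-(u + 5)*(u + 5*exp(u))*(2*u - 3)*(u*exp(u) + 1) + (-u^2 + 3*u + 18)*(-(u + 1)*(u + 5)*(u + 5*exp(u))*exp(u) - (u + 5)*(u*exp(u) + 1)*(5*exp(u) + 1) - (u + 5*exp(u))*(u*exp(u) + 1)))/(-u^2 + 3*u + 18)^2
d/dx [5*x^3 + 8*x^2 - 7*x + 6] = 15*x^2 + 16*x - 7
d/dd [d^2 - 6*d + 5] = 2*d - 6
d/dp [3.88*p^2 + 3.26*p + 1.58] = 7.76*p + 3.26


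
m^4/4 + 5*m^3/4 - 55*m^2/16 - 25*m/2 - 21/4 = (m/4 + 1/2)*(m - 7/2)*(m + 1/2)*(m + 6)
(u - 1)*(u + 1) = u^2 - 1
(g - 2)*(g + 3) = g^2 + g - 6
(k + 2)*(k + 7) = k^2 + 9*k + 14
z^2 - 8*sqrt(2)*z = z*(z - 8*sqrt(2))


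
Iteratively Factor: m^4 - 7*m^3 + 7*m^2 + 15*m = (m - 5)*(m^3 - 2*m^2 - 3*m) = (m - 5)*(m + 1)*(m^2 - 3*m) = (m - 5)*(m - 3)*(m + 1)*(m)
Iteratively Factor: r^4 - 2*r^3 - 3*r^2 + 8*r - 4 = (r - 1)*(r^3 - r^2 - 4*r + 4) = (r - 1)*(r + 2)*(r^2 - 3*r + 2) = (r - 1)^2*(r + 2)*(r - 2)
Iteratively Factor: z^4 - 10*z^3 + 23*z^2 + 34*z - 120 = (z + 2)*(z^3 - 12*z^2 + 47*z - 60) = (z - 5)*(z + 2)*(z^2 - 7*z + 12) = (z - 5)*(z - 4)*(z + 2)*(z - 3)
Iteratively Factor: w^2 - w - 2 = (w - 2)*(w + 1)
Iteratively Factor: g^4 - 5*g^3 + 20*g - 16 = (g - 1)*(g^3 - 4*g^2 - 4*g + 16) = (g - 1)*(g + 2)*(g^2 - 6*g + 8) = (g - 4)*(g - 1)*(g + 2)*(g - 2)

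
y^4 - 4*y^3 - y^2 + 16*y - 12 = (y - 3)*(y - 2)*(y - 1)*(y + 2)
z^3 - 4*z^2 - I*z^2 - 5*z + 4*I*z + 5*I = (z - 5)*(z + 1)*(z - I)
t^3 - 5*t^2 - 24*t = t*(t - 8)*(t + 3)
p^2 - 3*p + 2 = (p - 2)*(p - 1)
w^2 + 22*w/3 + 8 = (w + 4/3)*(w + 6)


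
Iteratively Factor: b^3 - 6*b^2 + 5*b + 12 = (b - 3)*(b^2 - 3*b - 4) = (b - 3)*(b + 1)*(b - 4)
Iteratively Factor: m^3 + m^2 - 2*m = (m + 2)*(m^2 - m) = m*(m + 2)*(m - 1)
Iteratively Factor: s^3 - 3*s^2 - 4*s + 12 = (s + 2)*(s^2 - 5*s + 6) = (s - 3)*(s + 2)*(s - 2)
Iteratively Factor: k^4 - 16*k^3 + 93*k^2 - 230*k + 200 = (k - 5)*(k^3 - 11*k^2 + 38*k - 40) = (k - 5)*(k - 2)*(k^2 - 9*k + 20) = (k - 5)*(k - 4)*(k - 2)*(k - 5)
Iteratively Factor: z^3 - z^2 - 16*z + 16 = (z - 4)*(z^2 + 3*z - 4) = (z - 4)*(z + 4)*(z - 1)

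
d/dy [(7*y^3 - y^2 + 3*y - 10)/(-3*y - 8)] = (-42*y^3 - 165*y^2 + 16*y - 54)/(9*y^2 + 48*y + 64)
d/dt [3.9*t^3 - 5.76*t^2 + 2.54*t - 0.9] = 11.7*t^2 - 11.52*t + 2.54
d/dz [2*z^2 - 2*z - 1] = 4*z - 2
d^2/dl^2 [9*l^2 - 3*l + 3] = 18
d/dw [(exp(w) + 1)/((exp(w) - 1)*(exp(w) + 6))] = (-exp(2*w) - 2*exp(w) - 11)*exp(w)/(exp(4*w) + 10*exp(3*w) + 13*exp(2*w) - 60*exp(w) + 36)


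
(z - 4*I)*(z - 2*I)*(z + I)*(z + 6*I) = z^4 + I*z^3 + 28*z^2 - 20*I*z + 48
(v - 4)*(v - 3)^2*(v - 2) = v^4 - 12*v^3 + 53*v^2 - 102*v + 72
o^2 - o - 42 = (o - 7)*(o + 6)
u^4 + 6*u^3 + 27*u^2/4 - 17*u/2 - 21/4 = (u - 1)*(u + 1/2)*(u + 3)*(u + 7/2)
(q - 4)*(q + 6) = q^2 + 2*q - 24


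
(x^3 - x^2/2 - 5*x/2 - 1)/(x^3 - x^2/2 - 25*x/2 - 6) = (x^2 - x - 2)/(x^2 - x - 12)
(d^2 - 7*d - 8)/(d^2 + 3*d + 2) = (d - 8)/(d + 2)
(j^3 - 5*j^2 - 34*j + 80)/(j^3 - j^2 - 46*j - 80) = (j - 2)/(j + 2)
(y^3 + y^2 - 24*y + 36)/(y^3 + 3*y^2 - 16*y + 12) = (y - 3)/(y - 1)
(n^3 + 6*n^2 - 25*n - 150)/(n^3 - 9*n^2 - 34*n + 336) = (n^2 - 25)/(n^2 - 15*n + 56)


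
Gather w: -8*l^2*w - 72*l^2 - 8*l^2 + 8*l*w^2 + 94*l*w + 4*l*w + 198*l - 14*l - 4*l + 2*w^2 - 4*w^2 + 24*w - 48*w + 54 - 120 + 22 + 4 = -80*l^2 + 180*l + w^2*(8*l - 2) + w*(-8*l^2 + 98*l - 24) - 40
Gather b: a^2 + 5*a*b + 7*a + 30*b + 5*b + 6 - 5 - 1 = a^2 + 7*a + b*(5*a + 35)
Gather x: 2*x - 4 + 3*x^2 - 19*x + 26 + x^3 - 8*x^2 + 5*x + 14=x^3 - 5*x^2 - 12*x + 36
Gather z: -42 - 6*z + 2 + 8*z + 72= 2*z + 32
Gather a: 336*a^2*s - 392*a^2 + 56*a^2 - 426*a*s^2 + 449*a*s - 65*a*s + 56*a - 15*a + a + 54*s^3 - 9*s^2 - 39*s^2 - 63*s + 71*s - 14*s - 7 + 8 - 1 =a^2*(336*s - 336) + a*(-426*s^2 + 384*s + 42) + 54*s^3 - 48*s^2 - 6*s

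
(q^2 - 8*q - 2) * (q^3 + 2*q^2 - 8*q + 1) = q^5 - 6*q^4 - 26*q^3 + 61*q^2 + 8*q - 2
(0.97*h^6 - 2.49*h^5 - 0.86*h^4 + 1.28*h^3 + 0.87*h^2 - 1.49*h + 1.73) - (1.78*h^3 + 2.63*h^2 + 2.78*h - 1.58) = 0.97*h^6 - 2.49*h^5 - 0.86*h^4 - 0.5*h^3 - 1.76*h^2 - 4.27*h + 3.31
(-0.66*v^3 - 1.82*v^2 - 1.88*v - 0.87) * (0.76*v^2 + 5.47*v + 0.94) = -0.5016*v^5 - 4.9934*v^4 - 12.0046*v^3 - 12.6556*v^2 - 6.5261*v - 0.8178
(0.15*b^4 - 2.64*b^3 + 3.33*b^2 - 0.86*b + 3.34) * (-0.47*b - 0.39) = -0.0705*b^5 + 1.1823*b^4 - 0.5355*b^3 - 0.8945*b^2 - 1.2344*b - 1.3026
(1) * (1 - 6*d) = 1 - 6*d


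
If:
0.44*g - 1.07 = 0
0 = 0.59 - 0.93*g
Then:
No Solution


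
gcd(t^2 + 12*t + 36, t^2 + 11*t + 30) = t + 6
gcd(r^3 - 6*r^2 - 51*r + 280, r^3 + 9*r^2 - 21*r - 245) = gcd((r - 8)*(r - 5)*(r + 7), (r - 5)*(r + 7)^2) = r^2 + 2*r - 35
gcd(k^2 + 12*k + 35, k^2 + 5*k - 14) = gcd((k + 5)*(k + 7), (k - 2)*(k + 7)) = k + 7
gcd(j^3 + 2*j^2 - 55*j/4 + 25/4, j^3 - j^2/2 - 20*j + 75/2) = j^2 + 5*j/2 - 25/2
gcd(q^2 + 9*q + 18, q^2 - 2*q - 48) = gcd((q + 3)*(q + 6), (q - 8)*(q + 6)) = q + 6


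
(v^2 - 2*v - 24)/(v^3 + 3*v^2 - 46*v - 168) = (v - 6)/(v^2 - v - 42)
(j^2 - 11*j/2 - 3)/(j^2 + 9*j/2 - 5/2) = (2*j^2 - 11*j - 6)/(2*j^2 + 9*j - 5)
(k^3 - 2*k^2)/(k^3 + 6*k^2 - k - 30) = k^2/(k^2 + 8*k + 15)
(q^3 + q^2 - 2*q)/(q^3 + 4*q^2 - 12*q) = (q^2 + q - 2)/(q^2 + 4*q - 12)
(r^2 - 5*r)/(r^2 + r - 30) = r/(r + 6)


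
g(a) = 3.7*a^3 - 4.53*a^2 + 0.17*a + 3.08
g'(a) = 11.1*a^2 - 9.06*a + 0.17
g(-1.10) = -7.51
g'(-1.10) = 23.57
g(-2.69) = -102.18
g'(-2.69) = 104.86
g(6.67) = 900.62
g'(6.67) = 433.57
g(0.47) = 2.54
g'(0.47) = -1.64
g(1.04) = 2.52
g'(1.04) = 2.75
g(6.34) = 764.98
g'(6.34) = 388.90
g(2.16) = 19.60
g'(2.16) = 32.39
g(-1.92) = -40.13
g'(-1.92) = 58.48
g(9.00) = 2334.98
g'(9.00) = 817.73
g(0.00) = 3.08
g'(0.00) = 0.17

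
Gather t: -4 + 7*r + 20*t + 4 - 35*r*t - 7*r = t*(20 - 35*r)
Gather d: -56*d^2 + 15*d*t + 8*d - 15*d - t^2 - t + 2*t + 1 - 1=-56*d^2 + d*(15*t - 7) - t^2 + t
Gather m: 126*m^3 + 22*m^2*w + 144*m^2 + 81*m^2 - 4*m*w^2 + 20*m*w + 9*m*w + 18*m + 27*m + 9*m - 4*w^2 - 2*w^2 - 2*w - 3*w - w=126*m^3 + m^2*(22*w + 225) + m*(-4*w^2 + 29*w + 54) - 6*w^2 - 6*w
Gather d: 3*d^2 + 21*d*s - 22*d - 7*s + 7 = 3*d^2 + d*(21*s - 22) - 7*s + 7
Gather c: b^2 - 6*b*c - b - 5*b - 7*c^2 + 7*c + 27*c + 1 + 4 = b^2 - 6*b - 7*c^2 + c*(34 - 6*b) + 5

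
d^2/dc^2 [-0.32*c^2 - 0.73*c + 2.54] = -0.640000000000000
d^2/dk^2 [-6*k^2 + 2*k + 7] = -12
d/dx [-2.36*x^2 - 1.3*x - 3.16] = -4.72*x - 1.3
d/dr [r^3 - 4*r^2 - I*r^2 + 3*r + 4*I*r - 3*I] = 3*r^2 - 8*r - 2*I*r + 3 + 4*I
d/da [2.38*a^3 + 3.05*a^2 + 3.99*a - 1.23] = 7.14*a^2 + 6.1*a + 3.99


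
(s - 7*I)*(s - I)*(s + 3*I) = s^3 - 5*I*s^2 + 17*s - 21*I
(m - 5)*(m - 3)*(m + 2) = m^3 - 6*m^2 - m + 30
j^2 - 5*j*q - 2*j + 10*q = (j - 2)*(j - 5*q)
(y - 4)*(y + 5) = y^2 + y - 20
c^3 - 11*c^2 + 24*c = c*(c - 8)*(c - 3)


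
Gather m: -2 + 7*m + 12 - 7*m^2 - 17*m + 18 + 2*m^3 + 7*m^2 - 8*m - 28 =2*m^3 - 18*m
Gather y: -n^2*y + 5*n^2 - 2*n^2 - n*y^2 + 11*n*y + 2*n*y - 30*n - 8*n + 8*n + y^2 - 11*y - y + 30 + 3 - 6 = 3*n^2 - 30*n + y^2*(1 - n) + y*(-n^2 + 13*n - 12) + 27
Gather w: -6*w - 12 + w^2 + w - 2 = w^2 - 5*w - 14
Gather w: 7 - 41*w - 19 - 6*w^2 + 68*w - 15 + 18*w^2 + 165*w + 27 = 12*w^2 + 192*w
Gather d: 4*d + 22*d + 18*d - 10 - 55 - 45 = 44*d - 110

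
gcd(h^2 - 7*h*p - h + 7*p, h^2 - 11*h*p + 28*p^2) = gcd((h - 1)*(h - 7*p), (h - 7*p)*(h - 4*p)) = -h + 7*p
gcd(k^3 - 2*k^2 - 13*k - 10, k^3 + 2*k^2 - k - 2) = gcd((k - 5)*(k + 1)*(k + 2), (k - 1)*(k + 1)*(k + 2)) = k^2 + 3*k + 2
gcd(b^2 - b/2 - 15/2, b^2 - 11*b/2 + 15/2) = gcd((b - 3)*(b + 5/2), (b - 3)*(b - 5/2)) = b - 3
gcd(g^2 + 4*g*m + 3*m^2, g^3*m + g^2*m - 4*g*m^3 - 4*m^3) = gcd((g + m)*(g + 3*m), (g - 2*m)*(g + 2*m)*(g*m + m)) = 1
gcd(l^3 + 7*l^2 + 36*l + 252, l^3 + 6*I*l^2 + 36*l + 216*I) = l^2 + 36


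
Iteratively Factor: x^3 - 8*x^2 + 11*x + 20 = (x + 1)*(x^2 - 9*x + 20) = (x - 4)*(x + 1)*(x - 5)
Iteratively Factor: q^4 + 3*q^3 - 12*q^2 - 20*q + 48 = (q - 2)*(q^3 + 5*q^2 - 2*q - 24) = (q - 2)*(q + 3)*(q^2 + 2*q - 8) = (q - 2)^2*(q + 3)*(q + 4)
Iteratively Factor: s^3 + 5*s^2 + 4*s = (s + 4)*(s^2 + s) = (s + 1)*(s + 4)*(s)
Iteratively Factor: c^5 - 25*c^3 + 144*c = (c + 3)*(c^4 - 3*c^3 - 16*c^2 + 48*c) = (c - 3)*(c + 3)*(c^3 - 16*c) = (c - 3)*(c + 3)*(c + 4)*(c^2 - 4*c) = c*(c - 3)*(c + 3)*(c + 4)*(c - 4)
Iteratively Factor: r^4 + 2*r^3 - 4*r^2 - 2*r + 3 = (r + 1)*(r^3 + r^2 - 5*r + 3) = (r - 1)*(r + 1)*(r^2 + 2*r - 3) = (r - 1)*(r + 1)*(r + 3)*(r - 1)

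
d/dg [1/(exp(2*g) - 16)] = -2*exp(2*g)/(exp(2*g) - 16)^2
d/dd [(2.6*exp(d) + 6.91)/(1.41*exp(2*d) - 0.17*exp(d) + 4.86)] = (-3.666*exp(2*d) - 19.4862*exp(d) + 13.8107)*exp(d)/(1.9881*exp(4*d) - 0.4794*exp(3*d) + 13.7341*exp(2*d) - 1.6524*exp(d) + 23.6196)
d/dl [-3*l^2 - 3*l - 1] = -6*l - 3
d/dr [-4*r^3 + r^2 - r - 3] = -12*r^2 + 2*r - 1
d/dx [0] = 0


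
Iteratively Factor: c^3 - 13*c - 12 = (c - 4)*(c^2 + 4*c + 3) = (c - 4)*(c + 1)*(c + 3)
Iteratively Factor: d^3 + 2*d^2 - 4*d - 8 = (d + 2)*(d^2 - 4) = (d + 2)^2*(d - 2)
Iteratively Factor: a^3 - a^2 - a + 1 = (a - 1)*(a^2 - 1) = (a - 1)^2*(a + 1)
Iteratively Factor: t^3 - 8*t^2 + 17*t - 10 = (t - 5)*(t^2 - 3*t + 2) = (t - 5)*(t - 2)*(t - 1)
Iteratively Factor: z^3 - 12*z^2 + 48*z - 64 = (z - 4)*(z^2 - 8*z + 16) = (z - 4)^2*(z - 4)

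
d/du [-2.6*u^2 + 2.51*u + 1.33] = 2.51 - 5.2*u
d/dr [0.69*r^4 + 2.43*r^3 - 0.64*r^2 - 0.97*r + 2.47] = 2.76*r^3 + 7.29*r^2 - 1.28*r - 0.97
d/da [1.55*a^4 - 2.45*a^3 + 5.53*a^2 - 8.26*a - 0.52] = 6.2*a^3 - 7.35*a^2 + 11.06*a - 8.26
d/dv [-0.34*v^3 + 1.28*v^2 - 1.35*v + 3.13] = -1.02*v^2 + 2.56*v - 1.35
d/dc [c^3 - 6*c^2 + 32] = 3*c*(c - 4)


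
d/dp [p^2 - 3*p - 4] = 2*p - 3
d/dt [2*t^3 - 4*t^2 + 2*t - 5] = 6*t^2 - 8*t + 2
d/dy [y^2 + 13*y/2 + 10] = 2*y + 13/2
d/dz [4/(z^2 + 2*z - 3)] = 8*(-z - 1)/(z^2 + 2*z - 3)^2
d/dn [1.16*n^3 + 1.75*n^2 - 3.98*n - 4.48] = 3.48*n^2 + 3.5*n - 3.98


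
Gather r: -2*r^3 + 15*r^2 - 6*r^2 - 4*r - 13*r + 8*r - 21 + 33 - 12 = -2*r^3 + 9*r^2 - 9*r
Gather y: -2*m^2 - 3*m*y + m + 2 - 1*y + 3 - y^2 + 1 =-2*m^2 + m - y^2 + y*(-3*m - 1) + 6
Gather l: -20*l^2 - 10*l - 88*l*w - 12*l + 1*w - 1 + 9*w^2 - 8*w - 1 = -20*l^2 + l*(-88*w - 22) + 9*w^2 - 7*w - 2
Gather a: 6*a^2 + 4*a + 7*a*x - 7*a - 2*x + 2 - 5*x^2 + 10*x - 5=6*a^2 + a*(7*x - 3) - 5*x^2 + 8*x - 3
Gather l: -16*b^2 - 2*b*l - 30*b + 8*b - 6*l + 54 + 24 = -16*b^2 - 22*b + l*(-2*b - 6) + 78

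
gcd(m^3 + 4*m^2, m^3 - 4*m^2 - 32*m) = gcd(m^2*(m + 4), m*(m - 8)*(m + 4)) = m^2 + 4*m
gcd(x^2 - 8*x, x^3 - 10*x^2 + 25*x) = x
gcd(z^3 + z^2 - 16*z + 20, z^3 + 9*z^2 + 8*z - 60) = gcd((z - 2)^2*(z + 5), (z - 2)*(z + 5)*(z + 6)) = z^2 + 3*z - 10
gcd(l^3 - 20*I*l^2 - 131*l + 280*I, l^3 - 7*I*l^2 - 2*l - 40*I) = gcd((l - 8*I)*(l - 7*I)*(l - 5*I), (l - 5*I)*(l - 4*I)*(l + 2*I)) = l - 5*I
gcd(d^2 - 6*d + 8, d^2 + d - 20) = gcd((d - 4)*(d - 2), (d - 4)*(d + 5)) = d - 4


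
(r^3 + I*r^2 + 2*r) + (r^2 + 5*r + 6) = r^3 + r^2 + I*r^2 + 7*r + 6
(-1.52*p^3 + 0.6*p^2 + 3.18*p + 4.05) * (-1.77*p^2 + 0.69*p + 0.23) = 2.6904*p^5 - 2.1108*p^4 - 5.5642*p^3 - 4.8363*p^2 + 3.5259*p + 0.9315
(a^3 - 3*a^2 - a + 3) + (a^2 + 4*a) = a^3 - 2*a^2 + 3*a + 3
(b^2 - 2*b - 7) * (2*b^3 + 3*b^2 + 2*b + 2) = 2*b^5 - b^4 - 18*b^3 - 23*b^2 - 18*b - 14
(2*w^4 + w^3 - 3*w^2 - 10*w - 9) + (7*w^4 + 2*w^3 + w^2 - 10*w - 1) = 9*w^4 + 3*w^3 - 2*w^2 - 20*w - 10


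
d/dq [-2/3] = 0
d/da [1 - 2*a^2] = -4*a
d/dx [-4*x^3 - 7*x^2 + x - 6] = -12*x^2 - 14*x + 1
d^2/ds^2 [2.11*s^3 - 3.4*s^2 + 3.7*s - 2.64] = 12.66*s - 6.8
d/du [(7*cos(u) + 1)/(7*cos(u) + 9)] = -56*sin(u)/(7*cos(u) + 9)^2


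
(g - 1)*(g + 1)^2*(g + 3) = g^4 + 4*g^3 + 2*g^2 - 4*g - 3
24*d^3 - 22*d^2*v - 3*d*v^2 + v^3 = (-6*d + v)*(-d + v)*(4*d + v)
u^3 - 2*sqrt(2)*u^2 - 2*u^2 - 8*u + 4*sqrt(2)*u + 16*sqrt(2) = (u - 4)*(u + 2)*(u - 2*sqrt(2))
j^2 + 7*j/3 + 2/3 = (j + 1/3)*(j + 2)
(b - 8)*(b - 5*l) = b^2 - 5*b*l - 8*b + 40*l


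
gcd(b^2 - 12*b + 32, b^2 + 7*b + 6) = 1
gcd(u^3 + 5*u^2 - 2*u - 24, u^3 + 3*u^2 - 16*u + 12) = u - 2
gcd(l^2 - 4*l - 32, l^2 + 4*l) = l + 4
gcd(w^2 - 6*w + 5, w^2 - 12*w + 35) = w - 5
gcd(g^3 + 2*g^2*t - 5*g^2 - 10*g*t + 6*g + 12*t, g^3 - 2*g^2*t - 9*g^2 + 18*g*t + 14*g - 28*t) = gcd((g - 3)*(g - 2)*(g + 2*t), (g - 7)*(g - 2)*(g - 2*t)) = g - 2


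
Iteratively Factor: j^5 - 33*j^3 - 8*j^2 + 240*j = (j + 4)*(j^4 - 4*j^3 - 17*j^2 + 60*j) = (j - 5)*(j + 4)*(j^3 + j^2 - 12*j) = (j - 5)*(j + 4)^2*(j^2 - 3*j) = (j - 5)*(j - 3)*(j + 4)^2*(j)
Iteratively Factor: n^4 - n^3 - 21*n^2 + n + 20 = (n + 4)*(n^3 - 5*n^2 - n + 5) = (n - 1)*(n + 4)*(n^2 - 4*n - 5) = (n - 1)*(n + 1)*(n + 4)*(n - 5)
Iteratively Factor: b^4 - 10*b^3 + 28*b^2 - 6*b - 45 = (b - 3)*(b^3 - 7*b^2 + 7*b + 15) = (b - 5)*(b - 3)*(b^2 - 2*b - 3) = (b - 5)*(b - 3)*(b + 1)*(b - 3)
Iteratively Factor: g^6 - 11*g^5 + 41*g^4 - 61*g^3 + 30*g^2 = (g - 2)*(g^5 - 9*g^4 + 23*g^3 - 15*g^2) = (g - 5)*(g - 2)*(g^4 - 4*g^3 + 3*g^2) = g*(g - 5)*(g - 2)*(g^3 - 4*g^2 + 3*g) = g^2*(g - 5)*(g - 2)*(g^2 - 4*g + 3) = g^2*(g - 5)*(g - 2)*(g - 1)*(g - 3)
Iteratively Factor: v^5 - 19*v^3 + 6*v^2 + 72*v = (v - 3)*(v^4 + 3*v^3 - 10*v^2 - 24*v) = (v - 3)*(v + 2)*(v^3 + v^2 - 12*v) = v*(v - 3)*(v + 2)*(v^2 + v - 12) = v*(v - 3)^2*(v + 2)*(v + 4)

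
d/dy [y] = 1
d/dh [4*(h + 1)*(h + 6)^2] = 4*(h + 6)*(3*h + 8)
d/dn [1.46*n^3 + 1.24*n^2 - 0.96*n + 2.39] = 4.38*n^2 + 2.48*n - 0.96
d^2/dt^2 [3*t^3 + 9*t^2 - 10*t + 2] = 18*t + 18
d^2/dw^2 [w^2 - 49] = 2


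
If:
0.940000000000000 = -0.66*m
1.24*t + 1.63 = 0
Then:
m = -1.42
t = -1.31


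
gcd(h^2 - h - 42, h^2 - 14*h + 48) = 1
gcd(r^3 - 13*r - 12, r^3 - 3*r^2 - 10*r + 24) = r^2 - r - 12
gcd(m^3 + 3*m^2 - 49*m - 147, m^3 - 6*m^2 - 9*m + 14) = m - 7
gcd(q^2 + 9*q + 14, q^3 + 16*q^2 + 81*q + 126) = q + 7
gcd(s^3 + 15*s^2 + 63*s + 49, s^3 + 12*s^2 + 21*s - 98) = s^2 + 14*s + 49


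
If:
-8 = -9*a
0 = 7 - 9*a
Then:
No Solution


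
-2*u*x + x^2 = x*(-2*u + x)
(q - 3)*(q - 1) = q^2 - 4*q + 3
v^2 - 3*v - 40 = (v - 8)*(v + 5)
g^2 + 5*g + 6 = (g + 2)*(g + 3)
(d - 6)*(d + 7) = d^2 + d - 42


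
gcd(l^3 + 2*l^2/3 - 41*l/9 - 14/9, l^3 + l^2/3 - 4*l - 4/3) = l^2 - 5*l/3 - 2/3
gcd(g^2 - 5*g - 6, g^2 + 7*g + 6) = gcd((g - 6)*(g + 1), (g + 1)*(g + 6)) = g + 1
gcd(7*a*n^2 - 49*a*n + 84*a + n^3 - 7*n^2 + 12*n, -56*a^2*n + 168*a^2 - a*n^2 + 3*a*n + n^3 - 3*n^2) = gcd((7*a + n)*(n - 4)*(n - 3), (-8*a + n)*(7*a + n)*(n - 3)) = 7*a*n - 21*a + n^2 - 3*n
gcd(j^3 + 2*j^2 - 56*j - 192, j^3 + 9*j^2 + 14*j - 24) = j^2 + 10*j + 24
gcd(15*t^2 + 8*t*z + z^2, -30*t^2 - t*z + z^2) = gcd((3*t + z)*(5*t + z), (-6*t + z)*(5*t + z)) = 5*t + z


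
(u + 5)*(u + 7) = u^2 + 12*u + 35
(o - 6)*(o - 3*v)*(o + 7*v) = o^3 + 4*o^2*v - 6*o^2 - 21*o*v^2 - 24*o*v + 126*v^2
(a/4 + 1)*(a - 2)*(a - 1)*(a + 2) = a^4/4 + 3*a^3/4 - 2*a^2 - 3*a + 4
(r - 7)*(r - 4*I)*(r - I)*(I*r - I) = I*r^4 + 5*r^3 - 8*I*r^3 - 40*r^2 + 3*I*r^2 + 35*r + 32*I*r - 28*I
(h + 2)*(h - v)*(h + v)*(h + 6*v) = h^4 + 6*h^3*v + 2*h^3 - h^2*v^2 + 12*h^2*v - 6*h*v^3 - 2*h*v^2 - 12*v^3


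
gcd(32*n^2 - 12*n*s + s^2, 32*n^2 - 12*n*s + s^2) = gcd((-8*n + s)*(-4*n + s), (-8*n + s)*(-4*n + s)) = 32*n^2 - 12*n*s + s^2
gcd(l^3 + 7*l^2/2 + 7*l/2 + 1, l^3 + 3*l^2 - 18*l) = 1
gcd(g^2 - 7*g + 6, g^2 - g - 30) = g - 6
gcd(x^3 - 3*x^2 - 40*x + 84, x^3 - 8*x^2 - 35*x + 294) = x^2 - x - 42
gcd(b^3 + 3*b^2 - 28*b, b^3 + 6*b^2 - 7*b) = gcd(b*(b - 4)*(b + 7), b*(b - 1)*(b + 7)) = b^2 + 7*b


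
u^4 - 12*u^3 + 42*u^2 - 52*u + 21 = (u - 7)*(u - 3)*(u - 1)^2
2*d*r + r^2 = r*(2*d + r)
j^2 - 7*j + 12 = (j - 4)*(j - 3)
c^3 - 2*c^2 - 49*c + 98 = (c - 7)*(c - 2)*(c + 7)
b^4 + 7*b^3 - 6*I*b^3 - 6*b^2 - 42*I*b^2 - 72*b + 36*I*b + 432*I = (b - 3)*(b + 4)*(b + 6)*(b - 6*I)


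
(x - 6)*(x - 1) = x^2 - 7*x + 6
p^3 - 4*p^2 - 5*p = p*(p - 5)*(p + 1)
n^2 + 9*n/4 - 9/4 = (n - 3/4)*(n + 3)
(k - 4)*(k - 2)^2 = k^3 - 8*k^2 + 20*k - 16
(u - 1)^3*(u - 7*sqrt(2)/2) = u^4 - 7*sqrt(2)*u^3/2 - 3*u^3 + 3*u^2 + 21*sqrt(2)*u^2/2 - 21*sqrt(2)*u/2 - u + 7*sqrt(2)/2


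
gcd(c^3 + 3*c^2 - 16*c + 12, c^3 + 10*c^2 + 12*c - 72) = c^2 + 4*c - 12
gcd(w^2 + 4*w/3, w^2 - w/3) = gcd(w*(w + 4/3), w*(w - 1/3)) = w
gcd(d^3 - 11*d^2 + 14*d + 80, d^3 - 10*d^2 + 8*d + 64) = d^2 - 6*d - 16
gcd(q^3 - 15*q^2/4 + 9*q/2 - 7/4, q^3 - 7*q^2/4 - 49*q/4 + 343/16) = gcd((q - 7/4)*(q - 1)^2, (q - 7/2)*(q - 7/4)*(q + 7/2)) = q - 7/4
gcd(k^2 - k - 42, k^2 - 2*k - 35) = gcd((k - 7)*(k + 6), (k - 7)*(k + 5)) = k - 7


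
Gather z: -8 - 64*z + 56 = 48 - 64*z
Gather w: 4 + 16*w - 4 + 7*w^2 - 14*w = 7*w^2 + 2*w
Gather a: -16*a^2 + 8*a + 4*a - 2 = -16*a^2 + 12*a - 2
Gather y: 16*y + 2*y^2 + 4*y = 2*y^2 + 20*y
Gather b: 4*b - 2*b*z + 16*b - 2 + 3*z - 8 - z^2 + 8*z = b*(20 - 2*z) - z^2 + 11*z - 10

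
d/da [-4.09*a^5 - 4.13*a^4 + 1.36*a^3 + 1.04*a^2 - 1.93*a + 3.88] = -20.45*a^4 - 16.52*a^3 + 4.08*a^2 + 2.08*a - 1.93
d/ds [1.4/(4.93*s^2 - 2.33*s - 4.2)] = (3.262 - 13.804*s)/(-4.93*s^2 + 2.33*s + 4.2)^2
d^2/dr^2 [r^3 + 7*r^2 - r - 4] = 6*r + 14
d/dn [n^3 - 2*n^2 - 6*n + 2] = 3*n^2 - 4*n - 6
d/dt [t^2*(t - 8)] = t*(3*t - 16)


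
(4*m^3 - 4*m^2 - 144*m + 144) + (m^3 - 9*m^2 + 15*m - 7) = 5*m^3 - 13*m^2 - 129*m + 137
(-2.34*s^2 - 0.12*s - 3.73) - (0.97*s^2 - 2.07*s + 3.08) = -3.31*s^2 + 1.95*s - 6.81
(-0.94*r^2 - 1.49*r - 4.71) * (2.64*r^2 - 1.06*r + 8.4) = -2.4816*r^4 - 2.9372*r^3 - 18.751*r^2 - 7.5234*r - 39.564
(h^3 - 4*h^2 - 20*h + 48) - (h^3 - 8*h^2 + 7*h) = 4*h^2 - 27*h + 48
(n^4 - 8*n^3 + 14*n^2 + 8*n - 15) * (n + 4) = n^5 - 4*n^4 - 18*n^3 + 64*n^2 + 17*n - 60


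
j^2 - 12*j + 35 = (j - 7)*(j - 5)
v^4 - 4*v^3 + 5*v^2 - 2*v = v*(v - 2)*(v - 1)^2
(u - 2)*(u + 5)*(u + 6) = u^3 + 9*u^2 + 8*u - 60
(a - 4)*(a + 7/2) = a^2 - a/2 - 14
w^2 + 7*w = w*(w + 7)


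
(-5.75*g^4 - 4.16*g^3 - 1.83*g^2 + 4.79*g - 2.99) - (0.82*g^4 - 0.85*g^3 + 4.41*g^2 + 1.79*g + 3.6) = -6.57*g^4 - 3.31*g^3 - 6.24*g^2 + 3.0*g - 6.59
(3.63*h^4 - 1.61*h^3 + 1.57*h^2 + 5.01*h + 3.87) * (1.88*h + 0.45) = 6.8244*h^5 - 1.3933*h^4 + 2.2271*h^3 + 10.1253*h^2 + 9.5301*h + 1.7415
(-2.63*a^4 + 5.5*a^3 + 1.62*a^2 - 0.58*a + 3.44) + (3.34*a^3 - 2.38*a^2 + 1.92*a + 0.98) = -2.63*a^4 + 8.84*a^3 - 0.76*a^2 + 1.34*a + 4.42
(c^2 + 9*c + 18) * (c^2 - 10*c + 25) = c^4 - c^3 - 47*c^2 + 45*c + 450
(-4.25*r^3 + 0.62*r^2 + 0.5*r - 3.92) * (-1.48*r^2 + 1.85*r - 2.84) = 6.29*r^5 - 8.7801*r^4 + 12.477*r^3 + 4.9658*r^2 - 8.672*r + 11.1328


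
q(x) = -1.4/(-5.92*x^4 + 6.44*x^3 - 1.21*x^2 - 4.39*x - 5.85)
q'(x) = -1.4*(23.68*x^3 - 19.32*x^2 + 2.42*x + 4.39)/(-5.92*x^4 + 6.44*x^3 - 1.21*x^2 - 4.39*x - 5.85)^2 = (-33.152*x^3 + 27.048*x^2 - 3.388*x - 6.146)/(5.92*x^4 - 6.44*x^3 + 1.21*x^2 + 4.39*x + 5.85)^2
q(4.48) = 0.00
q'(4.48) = -0.00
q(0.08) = 0.23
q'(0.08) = -0.16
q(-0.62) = 0.23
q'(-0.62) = 0.40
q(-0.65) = 0.22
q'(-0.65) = 0.41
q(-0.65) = 0.22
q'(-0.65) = 0.41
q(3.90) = 0.00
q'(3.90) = -0.00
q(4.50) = 0.00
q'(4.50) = -0.00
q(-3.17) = 0.00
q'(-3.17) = 0.00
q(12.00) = 0.00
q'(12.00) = -0.00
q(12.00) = 0.00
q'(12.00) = -0.00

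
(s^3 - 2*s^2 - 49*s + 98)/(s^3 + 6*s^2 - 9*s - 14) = (s - 7)/(s + 1)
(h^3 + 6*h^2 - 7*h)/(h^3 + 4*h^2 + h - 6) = h*(h + 7)/(h^2 + 5*h + 6)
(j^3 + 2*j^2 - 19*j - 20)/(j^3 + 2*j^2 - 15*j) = (j^2 - 3*j - 4)/(j*(j - 3))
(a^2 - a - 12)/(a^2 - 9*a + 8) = (a^2 - a - 12)/(a^2 - 9*a + 8)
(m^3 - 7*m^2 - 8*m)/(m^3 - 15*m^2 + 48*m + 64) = m/(m - 8)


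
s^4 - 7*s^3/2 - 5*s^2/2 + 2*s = s*(s - 4)*(s - 1/2)*(s + 1)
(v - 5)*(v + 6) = v^2 + v - 30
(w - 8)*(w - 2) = w^2 - 10*w + 16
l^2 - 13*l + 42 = (l - 7)*(l - 6)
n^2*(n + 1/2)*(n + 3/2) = n^4 + 2*n^3 + 3*n^2/4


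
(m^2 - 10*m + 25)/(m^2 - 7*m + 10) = (m - 5)/(m - 2)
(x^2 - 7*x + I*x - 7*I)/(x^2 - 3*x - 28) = (x + I)/(x + 4)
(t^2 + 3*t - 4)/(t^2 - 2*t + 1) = (t + 4)/(t - 1)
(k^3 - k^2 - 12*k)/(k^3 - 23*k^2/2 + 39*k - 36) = 2*k*(k + 3)/(2*k^2 - 15*k + 18)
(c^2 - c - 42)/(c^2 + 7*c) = (c^2 - c - 42)/(c*(c + 7))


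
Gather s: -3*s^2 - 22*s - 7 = -3*s^2 - 22*s - 7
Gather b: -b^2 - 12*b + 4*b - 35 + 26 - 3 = -b^2 - 8*b - 12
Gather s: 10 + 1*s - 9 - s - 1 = 0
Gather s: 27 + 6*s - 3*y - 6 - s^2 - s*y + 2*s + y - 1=-s^2 + s*(8 - y) - 2*y + 20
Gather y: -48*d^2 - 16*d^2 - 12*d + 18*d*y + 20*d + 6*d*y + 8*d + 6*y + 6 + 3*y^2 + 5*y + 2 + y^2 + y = -64*d^2 + 16*d + 4*y^2 + y*(24*d + 12) + 8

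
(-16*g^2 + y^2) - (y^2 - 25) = 25 - 16*g^2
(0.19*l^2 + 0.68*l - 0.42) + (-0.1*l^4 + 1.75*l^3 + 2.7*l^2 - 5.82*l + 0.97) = -0.1*l^4 + 1.75*l^3 + 2.89*l^2 - 5.14*l + 0.55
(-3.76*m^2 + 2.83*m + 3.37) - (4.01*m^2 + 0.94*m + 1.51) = -7.77*m^2 + 1.89*m + 1.86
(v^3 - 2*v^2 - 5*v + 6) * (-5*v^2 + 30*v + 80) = -5*v^5 + 40*v^4 + 45*v^3 - 340*v^2 - 220*v + 480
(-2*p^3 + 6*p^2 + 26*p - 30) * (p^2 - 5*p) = -2*p^5 + 16*p^4 - 4*p^3 - 160*p^2 + 150*p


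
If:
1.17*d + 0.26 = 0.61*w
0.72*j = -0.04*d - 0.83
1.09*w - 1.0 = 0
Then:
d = 0.26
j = -1.17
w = 0.92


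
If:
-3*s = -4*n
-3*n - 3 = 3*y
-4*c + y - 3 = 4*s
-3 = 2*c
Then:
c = -3/2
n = 6/19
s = 8/19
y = -25/19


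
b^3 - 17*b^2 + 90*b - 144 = (b - 8)*(b - 6)*(b - 3)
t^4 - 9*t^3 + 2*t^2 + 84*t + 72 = (t - 6)^2*(t + 1)*(t + 2)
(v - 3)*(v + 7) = v^2 + 4*v - 21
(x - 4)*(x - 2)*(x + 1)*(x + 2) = x^4 - 3*x^3 - 8*x^2 + 12*x + 16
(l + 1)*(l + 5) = l^2 + 6*l + 5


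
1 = 1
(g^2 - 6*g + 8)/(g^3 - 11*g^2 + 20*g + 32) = (g - 2)/(g^2 - 7*g - 8)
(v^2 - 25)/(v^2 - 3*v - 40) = (v - 5)/(v - 8)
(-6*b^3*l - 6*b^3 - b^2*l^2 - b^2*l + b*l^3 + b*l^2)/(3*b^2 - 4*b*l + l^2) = b*(-2*b*l - 2*b - l^2 - l)/(b - l)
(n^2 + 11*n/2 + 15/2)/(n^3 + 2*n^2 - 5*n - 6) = (n + 5/2)/(n^2 - n - 2)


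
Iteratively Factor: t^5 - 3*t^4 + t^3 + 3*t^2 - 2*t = (t)*(t^4 - 3*t^3 + t^2 + 3*t - 2) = t*(t - 2)*(t^3 - t^2 - t + 1) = t*(t - 2)*(t + 1)*(t^2 - 2*t + 1) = t*(t - 2)*(t - 1)*(t + 1)*(t - 1)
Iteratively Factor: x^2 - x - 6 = (x + 2)*(x - 3)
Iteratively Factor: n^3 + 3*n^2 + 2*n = (n + 1)*(n^2 + 2*n) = (n + 1)*(n + 2)*(n)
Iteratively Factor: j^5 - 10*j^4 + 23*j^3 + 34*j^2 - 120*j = (j - 3)*(j^4 - 7*j^3 + 2*j^2 + 40*j) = (j - 3)*(j + 2)*(j^3 - 9*j^2 + 20*j) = (j - 4)*(j - 3)*(j + 2)*(j^2 - 5*j) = j*(j - 4)*(j - 3)*(j + 2)*(j - 5)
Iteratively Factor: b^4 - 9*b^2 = (b - 3)*(b^3 + 3*b^2) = (b - 3)*(b + 3)*(b^2) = b*(b - 3)*(b + 3)*(b)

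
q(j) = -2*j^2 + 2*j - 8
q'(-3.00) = 14.00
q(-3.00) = -32.00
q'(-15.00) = 62.00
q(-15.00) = -488.00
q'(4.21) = -14.84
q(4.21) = -35.03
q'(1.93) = -5.72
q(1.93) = -11.59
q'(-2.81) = 13.24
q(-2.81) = -29.41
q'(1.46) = -3.84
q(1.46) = -9.34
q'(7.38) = -27.52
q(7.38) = -102.17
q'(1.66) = -4.64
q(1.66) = -10.19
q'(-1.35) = 7.40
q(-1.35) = -14.34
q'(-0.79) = 5.16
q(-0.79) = -10.83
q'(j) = 2 - 4*j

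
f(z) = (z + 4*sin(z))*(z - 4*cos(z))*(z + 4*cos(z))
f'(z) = (1 - 4*sin(z))*(z + 4*sin(z))*(z - 4*cos(z)) + (z + 4*sin(z))*(z + 4*cos(z))*(4*sin(z) + 1) + (z - 4*cos(z))*(z + 4*cos(z))*(4*cos(z) + 1)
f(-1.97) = -8.28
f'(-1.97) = -43.34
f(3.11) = -20.43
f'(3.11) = 35.78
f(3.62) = 0.88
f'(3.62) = 34.87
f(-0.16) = 12.41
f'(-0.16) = -72.78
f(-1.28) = -1.65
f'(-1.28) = 58.71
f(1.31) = 3.38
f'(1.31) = 56.14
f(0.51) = -29.37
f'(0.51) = -17.48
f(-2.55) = 21.62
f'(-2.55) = -35.95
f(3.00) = -23.82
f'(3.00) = 25.23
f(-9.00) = -721.09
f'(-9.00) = -115.36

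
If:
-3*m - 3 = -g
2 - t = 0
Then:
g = 3*m + 3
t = 2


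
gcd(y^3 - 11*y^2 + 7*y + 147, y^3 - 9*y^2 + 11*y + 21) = y - 7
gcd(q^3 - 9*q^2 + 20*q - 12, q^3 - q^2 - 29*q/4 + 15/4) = 1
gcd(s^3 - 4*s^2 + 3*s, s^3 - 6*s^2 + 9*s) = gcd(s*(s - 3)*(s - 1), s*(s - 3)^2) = s^2 - 3*s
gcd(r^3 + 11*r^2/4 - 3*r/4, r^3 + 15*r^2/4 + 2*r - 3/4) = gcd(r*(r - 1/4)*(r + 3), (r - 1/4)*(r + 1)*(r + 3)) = r^2 + 11*r/4 - 3/4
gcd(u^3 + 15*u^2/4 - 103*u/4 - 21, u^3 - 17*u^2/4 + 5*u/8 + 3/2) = u - 4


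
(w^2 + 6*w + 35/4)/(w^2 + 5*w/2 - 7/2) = (w + 5/2)/(w - 1)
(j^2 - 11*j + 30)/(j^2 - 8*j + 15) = (j - 6)/(j - 3)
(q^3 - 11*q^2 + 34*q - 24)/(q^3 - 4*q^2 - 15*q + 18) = (q - 4)/(q + 3)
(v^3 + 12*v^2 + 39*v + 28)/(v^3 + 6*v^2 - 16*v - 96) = (v^2 + 8*v + 7)/(v^2 + 2*v - 24)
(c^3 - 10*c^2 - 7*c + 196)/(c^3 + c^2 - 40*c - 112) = (c - 7)/(c + 4)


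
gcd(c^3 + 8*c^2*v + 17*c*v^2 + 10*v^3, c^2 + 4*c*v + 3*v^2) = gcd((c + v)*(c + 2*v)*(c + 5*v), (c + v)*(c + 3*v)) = c + v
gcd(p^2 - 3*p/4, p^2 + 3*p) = p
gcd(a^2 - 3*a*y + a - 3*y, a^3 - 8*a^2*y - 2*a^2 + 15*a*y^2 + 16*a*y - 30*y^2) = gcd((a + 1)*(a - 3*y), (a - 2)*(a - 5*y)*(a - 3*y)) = -a + 3*y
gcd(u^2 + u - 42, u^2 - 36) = u - 6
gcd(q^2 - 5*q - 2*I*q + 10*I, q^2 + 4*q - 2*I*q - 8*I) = q - 2*I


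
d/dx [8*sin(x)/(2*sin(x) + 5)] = 40*cos(x)/(2*sin(x) + 5)^2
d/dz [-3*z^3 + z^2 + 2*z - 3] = -9*z^2 + 2*z + 2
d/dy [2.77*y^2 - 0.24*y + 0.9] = 5.54*y - 0.24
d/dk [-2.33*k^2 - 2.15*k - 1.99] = -4.66*k - 2.15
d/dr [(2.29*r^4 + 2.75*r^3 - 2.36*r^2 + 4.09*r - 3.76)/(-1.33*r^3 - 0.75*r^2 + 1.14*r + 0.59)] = (-3.0457*r^6 - 3.435*r^5 + 2.6305*r^4 + 22.5538*r^3 - 9.7578*r^2 - 8.4248*r + 6.6995)/(1.7689*r^6 + 1.995*r^5 - 2.4699*r^4 - 3.2794*r^3 + 0.4146*r^2 + 1.3452*r + 0.3481)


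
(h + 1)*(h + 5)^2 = h^3 + 11*h^2 + 35*h + 25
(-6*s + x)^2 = 36*s^2 - 12*s*x + x^2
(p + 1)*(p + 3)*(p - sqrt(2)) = p^3 - sqrt(2)*p^2 + 4*p^2 - 4*sqrt(2)*p + 3*p - 3*sqrt(2)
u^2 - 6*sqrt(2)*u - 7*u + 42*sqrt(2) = (u - 7)*(u - 6*sqrt(2))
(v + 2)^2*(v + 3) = v^3 + 7*v^2 + 16*v + 12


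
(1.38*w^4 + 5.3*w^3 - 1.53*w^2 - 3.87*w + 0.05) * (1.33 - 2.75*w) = -3.795*w^5 - 12.7396*w^4 + 11.2565*w^3 + 8.6076*w^2 - 5.2846*w + 0.0665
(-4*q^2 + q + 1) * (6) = -24*q^2 + 6*q + 6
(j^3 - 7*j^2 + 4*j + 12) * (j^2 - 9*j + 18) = j^5 - 16*j^4 + 85*j^3 - 150*j^2 - 36*j + 216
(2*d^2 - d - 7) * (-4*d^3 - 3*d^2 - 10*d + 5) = -8*d^5 - 2*d^4 + 11*d^3 + 41*d^2 + 65*d - 35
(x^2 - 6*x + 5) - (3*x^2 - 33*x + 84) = -2*x^2 + 27*x - 79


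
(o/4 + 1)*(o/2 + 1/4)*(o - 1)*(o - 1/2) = o^4/8 + 3*o^3/8 - 17*o^2/32 - 3*o/32 + 1/8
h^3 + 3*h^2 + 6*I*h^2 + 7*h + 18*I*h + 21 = (h + 3)*(h - I)*(h + 7*I)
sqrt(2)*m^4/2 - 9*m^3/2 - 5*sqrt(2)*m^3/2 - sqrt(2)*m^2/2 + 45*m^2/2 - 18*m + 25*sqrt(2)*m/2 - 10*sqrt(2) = (m - 4)*(m - 1)*(m - 5*sqrt(2))*(sqrt(2)*m/2 + 1/2)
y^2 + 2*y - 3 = (y - 1)*(y + 3)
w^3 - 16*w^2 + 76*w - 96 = (w - 8)*(w - 6)*(w - 2)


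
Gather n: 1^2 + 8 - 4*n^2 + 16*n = -4*n^2 + 16*n + 9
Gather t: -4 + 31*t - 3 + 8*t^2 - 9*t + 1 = 8*t^2 + 22*t - 6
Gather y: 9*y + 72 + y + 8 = 10*y + 80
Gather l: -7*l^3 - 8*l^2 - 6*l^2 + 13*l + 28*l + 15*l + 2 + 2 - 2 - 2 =-7*l^3 - 14*l^2 + 56*l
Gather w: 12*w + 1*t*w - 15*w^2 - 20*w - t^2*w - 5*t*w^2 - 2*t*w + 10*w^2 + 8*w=w^2*(-5*t - 5) + w*(-t^2 - t)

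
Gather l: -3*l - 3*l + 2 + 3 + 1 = 6 - 6*l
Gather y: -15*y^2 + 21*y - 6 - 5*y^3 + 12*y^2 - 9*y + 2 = -5*y^3 - 3*y^2 + 12*y - 4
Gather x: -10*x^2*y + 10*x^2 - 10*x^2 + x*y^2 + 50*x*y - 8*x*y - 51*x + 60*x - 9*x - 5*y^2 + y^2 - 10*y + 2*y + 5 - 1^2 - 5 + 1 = -10*x^2*y + x*(y^2 + 42*y) - 4*y^2 - 8*y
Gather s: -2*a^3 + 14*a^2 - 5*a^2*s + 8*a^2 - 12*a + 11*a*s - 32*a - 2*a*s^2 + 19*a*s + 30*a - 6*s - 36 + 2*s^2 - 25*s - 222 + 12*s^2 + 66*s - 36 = -2*a^3 + 22*a^2 - 14*a + s^2*(14 - 2*a) + s*(-5*a^2 + 30*a + 35) - 294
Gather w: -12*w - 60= -12*w - 60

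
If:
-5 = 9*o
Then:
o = -5/9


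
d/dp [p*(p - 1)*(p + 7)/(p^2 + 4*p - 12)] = (p^4 + 8*p^3 - 5*p^2 - 144*p + 84)/(p^4 + 8*p^3 - 8*p^2 - 96*p + 144)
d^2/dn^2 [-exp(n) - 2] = -exp(n)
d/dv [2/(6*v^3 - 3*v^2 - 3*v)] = 2*(-6*v^2 + 2*v + 1)/(3*v^2*(-2*v^2 + v + 1)^2)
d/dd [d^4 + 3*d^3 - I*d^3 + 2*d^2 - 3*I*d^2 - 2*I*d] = 4*d^3 + d^2*(9 - 3*I) + d*(4 - 6*I) - 2*I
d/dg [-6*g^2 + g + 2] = 1 - 12*g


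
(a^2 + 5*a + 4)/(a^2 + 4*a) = (a + 1)/a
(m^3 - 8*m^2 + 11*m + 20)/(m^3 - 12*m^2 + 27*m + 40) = (m - 4)/(m - 8)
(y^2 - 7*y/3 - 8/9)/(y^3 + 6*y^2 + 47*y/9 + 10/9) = (3*y - 8)/(3*y^2 + 17*y + 10)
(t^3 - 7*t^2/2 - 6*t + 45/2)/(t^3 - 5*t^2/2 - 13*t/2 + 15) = (t - 3)/(t - 2)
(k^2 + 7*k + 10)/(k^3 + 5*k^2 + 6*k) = (k + 5)/(k*(k + 3))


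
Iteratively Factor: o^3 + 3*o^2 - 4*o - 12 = (o + 2)*(o^2 + o - 6) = (o - 2)*(o + 2)*(o + 3)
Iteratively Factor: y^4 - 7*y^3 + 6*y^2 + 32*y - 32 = (y - 4)*(y^3 - 3*y^2 - 6*y + 8) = (y - 4)*(y - 1)*(y^2 - 2*y - 8) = (y - 4)*(y - 1)*(y + 2)*(y - 4)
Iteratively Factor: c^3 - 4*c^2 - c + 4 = (c - 1)*(c^2 - 3*c - 4) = (c - 4)*(c - 1)*(c + 1)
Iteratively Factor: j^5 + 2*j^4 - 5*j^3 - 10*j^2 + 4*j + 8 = (j + 2)*(j^4 - 5*j^2 + 4) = (j - 2)*(j + 2)*(j^3 + 2*j^2 - j - 2) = (j - 2)*(j + 1)*(j + 2)*(j^2 + j - 2) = (j - 2)*(j - 1)*(j + 1)*(j + 2)*(j + 2)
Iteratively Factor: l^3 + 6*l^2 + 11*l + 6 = (l + 2)*(l^2 + 4*l + 3) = (l + 2)*(l + 3)*(l + 1)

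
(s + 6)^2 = s^2 + 12*s + 36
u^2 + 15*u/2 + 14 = (u + 7/2)*(u + 4)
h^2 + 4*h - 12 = (h - 2)*(h + 6)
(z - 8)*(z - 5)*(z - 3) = z^3 - 16*z^2 + 79*z - 120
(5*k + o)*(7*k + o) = 35*k^2 + 12*k*o + o^2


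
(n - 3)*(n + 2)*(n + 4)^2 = n^4 + 7*n^3 + 2*n^2 - 64*n - 96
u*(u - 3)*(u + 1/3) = u^3 - 8*u^2/3 - u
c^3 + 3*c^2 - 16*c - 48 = (c - 4)*(c + 3)*(c + 4)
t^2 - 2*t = t*(t - 2)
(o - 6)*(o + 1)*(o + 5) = o^3 - 31*o - 30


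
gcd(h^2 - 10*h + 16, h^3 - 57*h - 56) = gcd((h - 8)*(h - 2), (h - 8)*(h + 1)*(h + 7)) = h - 8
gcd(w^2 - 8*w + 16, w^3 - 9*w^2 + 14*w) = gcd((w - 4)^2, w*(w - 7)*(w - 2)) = 1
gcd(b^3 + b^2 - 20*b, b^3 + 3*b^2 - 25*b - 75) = b + 5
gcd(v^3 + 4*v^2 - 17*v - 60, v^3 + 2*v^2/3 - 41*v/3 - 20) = v^2 - v - 12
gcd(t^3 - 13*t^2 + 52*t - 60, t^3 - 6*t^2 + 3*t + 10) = t^2 - 7*t + 10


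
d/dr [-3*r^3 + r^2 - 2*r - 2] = -9*r^2 + 2*r - 2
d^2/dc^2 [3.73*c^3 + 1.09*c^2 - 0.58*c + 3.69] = 22.38*c + 2.18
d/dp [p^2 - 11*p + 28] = 2*p - 11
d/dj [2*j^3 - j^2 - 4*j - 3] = 6*j^2 - 2*j - 4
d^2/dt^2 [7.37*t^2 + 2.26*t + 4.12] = 14.7400000000000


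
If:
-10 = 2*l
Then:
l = -5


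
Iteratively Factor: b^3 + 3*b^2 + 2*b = (b)*(b^2 + 3*b + 2) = b*(b + 1)*(b + 2)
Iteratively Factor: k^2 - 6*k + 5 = (k - 5)*(k - 1)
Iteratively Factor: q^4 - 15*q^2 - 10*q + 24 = (q - 4)*(q^3 + 4*q^2 + q - 6) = (q - 4)*(q + 2)*(q^2 + 2*q - 3) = (q - 4)*(q + 2)*(q + 3)*(q - 1)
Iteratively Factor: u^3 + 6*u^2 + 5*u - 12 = (u - 1)*(u^2 + 7*u + 12) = (u - 1)*(u + 4)*(u + 3)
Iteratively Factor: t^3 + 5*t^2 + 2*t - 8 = (t + 2)*(t^2 + 3*t - 4) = (t + 2)*(t + 4)*(t - 1)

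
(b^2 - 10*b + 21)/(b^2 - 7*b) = (b - 3)/b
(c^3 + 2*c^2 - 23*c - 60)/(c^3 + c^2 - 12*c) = (c^2 - 2*c - 15)/(c*(c - 3))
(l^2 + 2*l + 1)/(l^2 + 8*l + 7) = (l + 1)/(l + 7)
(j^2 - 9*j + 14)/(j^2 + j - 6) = (j - 7)/(j + 3)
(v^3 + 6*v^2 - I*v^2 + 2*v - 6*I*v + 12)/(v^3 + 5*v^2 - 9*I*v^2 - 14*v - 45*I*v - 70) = (v^2 + v*(6 + I) + 6*I)/(v^2 + v*(5 - 7*I) - 35*I)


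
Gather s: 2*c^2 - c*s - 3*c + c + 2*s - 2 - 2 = 2*c^2 - 2*c + s*(2 - c) - 4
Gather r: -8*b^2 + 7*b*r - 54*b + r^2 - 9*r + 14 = -8*b^2 - 54*b + r^2 + r*(7*b - 9) + 14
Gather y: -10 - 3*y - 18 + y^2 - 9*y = y^2 - 12*y - 28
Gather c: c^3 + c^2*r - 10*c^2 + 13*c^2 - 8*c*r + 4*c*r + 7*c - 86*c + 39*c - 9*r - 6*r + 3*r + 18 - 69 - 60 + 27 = c^3 + c^2*(r + 3) + c*(-4*r - 40) - 12*r - 84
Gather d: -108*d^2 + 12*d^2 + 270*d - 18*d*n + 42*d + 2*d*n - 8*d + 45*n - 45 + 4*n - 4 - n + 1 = -96*d^2 + d*(304 - 16*n) + 48*n - 48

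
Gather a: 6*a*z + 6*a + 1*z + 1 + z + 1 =a*(6*z + 6) + 2*z + 2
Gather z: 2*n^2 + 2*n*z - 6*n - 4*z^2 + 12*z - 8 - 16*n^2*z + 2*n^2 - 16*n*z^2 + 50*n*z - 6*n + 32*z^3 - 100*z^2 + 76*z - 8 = 4*n^2 - 12*n + 32*z^3 + z^2*(-16*n - 104) + z*(-16*n^2 + 52*n + 88) - 16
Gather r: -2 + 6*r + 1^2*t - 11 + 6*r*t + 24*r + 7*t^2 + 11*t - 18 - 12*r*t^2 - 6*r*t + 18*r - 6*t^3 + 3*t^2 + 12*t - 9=r*(48 - 12*t^2) - 6*t^3 + 10*t^2 + 24*t - 40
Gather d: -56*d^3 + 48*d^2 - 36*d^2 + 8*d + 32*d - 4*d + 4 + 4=-56*d^3 + 12*d^2 + 36*d + 8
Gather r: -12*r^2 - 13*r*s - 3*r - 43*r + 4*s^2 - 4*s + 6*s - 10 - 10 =-12*r^2 + r*(-13*s - 46) + 4*s^2 + 2*s - 20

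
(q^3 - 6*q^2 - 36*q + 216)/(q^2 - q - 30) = (q^2 - 36)/(q + 5)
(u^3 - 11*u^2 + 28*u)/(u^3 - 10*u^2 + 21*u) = (u - 4)/(u - 3)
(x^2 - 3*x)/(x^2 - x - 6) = x/(x + 2)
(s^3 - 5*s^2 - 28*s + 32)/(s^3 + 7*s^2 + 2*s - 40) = (s^2 - 9*s + 8)/(s^2 + 3*s - 10)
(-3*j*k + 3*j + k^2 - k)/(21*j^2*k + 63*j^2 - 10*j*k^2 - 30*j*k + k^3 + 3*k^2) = (1 - k)/(7*j*k + 21*j - k^2 - 3*k)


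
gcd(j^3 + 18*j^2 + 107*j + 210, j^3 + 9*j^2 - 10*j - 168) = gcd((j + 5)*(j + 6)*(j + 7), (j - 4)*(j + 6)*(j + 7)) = j^2 + 13*j + 42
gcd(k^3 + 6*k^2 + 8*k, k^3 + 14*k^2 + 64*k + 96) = k + 4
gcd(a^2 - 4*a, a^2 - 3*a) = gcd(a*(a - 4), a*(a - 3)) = a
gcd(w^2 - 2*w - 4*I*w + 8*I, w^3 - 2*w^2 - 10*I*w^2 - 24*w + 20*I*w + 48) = w^2 + w*(-2 - 4*I) + 8*I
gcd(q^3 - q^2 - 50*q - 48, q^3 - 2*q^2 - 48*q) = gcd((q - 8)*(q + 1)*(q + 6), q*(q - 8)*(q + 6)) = q^2 - 2*q - 48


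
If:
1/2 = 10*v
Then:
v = 1/20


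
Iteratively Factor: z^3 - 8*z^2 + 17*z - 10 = (z - 2)*(z^2 - 6*z + 5) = (z - 5)*(z - 2)*(z - 1)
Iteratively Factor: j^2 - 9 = (j - 3)*(j + 3)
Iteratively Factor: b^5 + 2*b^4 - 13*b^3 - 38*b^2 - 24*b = (b + 1)*(b^4 + b^3 - 14*b^2 - 24*b) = b*(b + 1)*(b^3 + b^2 - 14*b - 24) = b*(b + 1)*(b + 3)*(b^2 - 2*b - 8) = b*(b - 4)*(b + 1)*(b + 3)*(b + 2)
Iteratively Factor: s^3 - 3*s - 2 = (s - 2)*(s^2 + 2*s + 1) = (s - 2)*(s + 1)*(s + 1)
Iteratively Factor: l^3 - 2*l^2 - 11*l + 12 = (l - 4)*(l^2 + 2*l - 3) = (l - 4)*(l - 1)*(l + 3)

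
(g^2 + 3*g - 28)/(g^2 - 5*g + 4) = (g + 7)/(g - 1)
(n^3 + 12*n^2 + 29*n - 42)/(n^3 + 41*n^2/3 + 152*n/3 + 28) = 3*(n - 1)/(3*n + 2)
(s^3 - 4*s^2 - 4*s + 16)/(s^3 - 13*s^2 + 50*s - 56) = (s + 2)/(s - 7)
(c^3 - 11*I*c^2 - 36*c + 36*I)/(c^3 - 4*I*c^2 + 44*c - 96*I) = (c^2 - 9*I*c - 18)/(c^2 - 2*I*c + 48)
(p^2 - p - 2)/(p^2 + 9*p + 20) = (p^2 - p - 2)/(p^2 + 9*p + 20)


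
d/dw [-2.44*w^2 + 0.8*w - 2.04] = 0.8 - 4.88*w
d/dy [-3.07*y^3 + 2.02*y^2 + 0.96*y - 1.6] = -9.21*y^2 + 4.04*y + 0.96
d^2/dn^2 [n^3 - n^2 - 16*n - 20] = 6*n - 2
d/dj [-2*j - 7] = -2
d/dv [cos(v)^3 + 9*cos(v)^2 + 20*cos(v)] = (3*sin(v)^2 - 18*cos(v) - 23)*sin(v)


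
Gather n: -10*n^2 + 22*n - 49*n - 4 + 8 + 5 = -10*n^2 - 27*n + 9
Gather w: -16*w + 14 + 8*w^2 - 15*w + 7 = 8*w^2 - 31*w + 21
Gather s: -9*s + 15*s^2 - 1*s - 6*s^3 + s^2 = -6*s^3 + 16*s^2 - 10*s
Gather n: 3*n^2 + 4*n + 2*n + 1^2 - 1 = 3*n^2 + 6*n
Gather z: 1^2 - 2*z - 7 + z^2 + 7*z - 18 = z^2 + 5*z - 24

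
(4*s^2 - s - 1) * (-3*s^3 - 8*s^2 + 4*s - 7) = -12*s^5 - 29*s^4 + 27*s^3 - 24*s^2 + 3*s + 7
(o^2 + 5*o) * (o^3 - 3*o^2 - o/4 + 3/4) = o^5 + 2*o^4 - 61*o^3/4 - o^2/2 + 15*o/4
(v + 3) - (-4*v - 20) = 5*v + 23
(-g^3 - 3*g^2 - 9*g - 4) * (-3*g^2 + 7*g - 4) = 3*g^5 + 2*g^4 + 10*g^3 - 39*g^2 + 8*g + 16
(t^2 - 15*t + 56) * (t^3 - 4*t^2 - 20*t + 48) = t^5 - 19*t^4 + 96*t^3 + 124*t^2 - 1840*t + 2688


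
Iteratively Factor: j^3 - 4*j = (j)*(j^2 - 4) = j*(j - 2)*(j + 2)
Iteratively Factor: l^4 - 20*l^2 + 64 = (l - 4)*(l^3 + 4*l^2 - 4*l - 16) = (l - 4)*(l + 4)*(l^2 - 4) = (l - 4)*(l + 2)*(l + 4)*(l - 2)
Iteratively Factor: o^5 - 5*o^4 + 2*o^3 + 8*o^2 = (o)*(o^4 - 5*o^3 + 2*o^2 + 8*o) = o*(o + 1)*(o^3 - 6*o^2 + 8*o) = o*(o - 2)*(o + 1)*(o^2 - 4*o) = o^2*(o - 2)*(o + 1)*(o - 4)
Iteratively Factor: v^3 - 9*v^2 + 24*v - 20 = (v - 2)*(v^2 - 7*v + 10) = (v - 5)*(v - 2)*(v - 2)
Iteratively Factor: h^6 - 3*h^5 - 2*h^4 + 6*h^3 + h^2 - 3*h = (h - 3)*(h^5 - 2*h^3 + h) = h*(h - 3)*(h^4 - 2*h^2 + 1) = h*(h - 3)*(h - 1)*(h^3 + h^2 - h - 1) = h*(h - 3)*(h - 1)*(h + 1)*(h^2 - 1) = h*(h - 3)*(h - 1)^2*(h + 1)*(h + 1)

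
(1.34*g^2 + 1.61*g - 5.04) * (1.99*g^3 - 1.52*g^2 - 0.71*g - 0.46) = 2.6666*g^5 + 1.1671*g^4 - 13.4282*g^3 + 5.9013*g^2 + 2.8378*g + 2.3184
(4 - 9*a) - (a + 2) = 2 - 10*a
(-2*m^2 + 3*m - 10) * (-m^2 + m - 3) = 2*m^4 - 5*m^3 + 19*m^2 - 19*m + 30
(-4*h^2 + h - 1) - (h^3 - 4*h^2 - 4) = -h^3 + h + 3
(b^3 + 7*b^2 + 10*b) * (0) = 0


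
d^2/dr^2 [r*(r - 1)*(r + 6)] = 6*r + 10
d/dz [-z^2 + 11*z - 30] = 11 - 2*z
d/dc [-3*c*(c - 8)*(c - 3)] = -9*c^2 + 66*c - 72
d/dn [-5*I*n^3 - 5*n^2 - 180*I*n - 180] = -15*I*n^2 - 10*n - 180*I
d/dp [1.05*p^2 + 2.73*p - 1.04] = 2.1*p + 2.73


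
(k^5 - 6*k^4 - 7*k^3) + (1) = k^5 - 6*k^4 - 7*k^3 + 1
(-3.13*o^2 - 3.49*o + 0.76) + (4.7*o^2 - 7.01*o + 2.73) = 1.57*o^2 - 10.5*o + 3.49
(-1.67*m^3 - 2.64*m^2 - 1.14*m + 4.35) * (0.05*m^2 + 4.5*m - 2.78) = -0.0835*m^5 - 7.647*m^4 - 7.2944*m^3 + 2.4267*m^2 + 22.7442*m - 12.093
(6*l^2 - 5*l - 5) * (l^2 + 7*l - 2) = 6*l^4 + 37*l^3 - 52*l^2 - 25*l + 10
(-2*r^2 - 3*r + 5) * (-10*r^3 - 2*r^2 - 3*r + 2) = 20*r^5 + 34*r^4 - 38*r^3 - 5*r^2 - 21*r + 10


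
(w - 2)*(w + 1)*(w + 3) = w^3 + 2*w^2 - 5*w - 6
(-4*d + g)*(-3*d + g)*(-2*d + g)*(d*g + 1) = -24*d^4*g + 26*d^3*g^2 - 24*d^3 - 9*d^2*g^3 + 26*d^2*g + d*g^4 - 9*d*g^2 + g^3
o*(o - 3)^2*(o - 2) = o^4 - 8*o^3 + 21*o^2 - 18*o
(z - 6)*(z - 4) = z^2 - 10*z + 24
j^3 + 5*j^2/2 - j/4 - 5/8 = (j - 1/2)*(j + 1/2)*(j + 5/2)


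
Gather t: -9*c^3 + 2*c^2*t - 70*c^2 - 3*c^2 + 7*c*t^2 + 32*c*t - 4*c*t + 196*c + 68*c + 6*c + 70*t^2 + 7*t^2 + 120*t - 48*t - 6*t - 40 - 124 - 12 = -9*c^3 - 73*c^2 + 270*c + t^2*(7*c + 77) + t*(2*c^2 + 28*c + 66) - 176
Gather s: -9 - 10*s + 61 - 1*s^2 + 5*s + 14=-s^2 - 5*s + 66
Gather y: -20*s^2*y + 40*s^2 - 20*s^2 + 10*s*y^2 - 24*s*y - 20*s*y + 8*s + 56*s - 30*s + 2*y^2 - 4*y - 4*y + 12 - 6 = 20*s^2 + 34*s + y^2*(10*s + 2) + y*(-20*s^2 - 44*s - 8) + 6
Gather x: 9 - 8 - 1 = 0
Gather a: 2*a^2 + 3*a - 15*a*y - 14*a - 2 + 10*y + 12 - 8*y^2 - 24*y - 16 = 2*a^2 + a*(-15*y - 11) - 8*y^2 - 14*y - 6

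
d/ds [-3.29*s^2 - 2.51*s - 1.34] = -6.58*s - 2.51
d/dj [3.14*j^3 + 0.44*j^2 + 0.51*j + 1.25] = 9.42*j^2 + 0.88*j + 0.51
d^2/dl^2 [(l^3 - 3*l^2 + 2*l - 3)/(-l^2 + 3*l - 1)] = 2*(-l^3 + 9*l^2 - 24*l + 21)/(l^6 - 9*l^5 + 30*l^4 - 45*l^3 + 30*l^2 - 9*l + 1)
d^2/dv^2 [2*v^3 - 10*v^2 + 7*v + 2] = 12*v - 20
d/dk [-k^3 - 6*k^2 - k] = -3*k^2 - 12*k - 1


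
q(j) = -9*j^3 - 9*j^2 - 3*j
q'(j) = -27*j^2 - 18*j - 3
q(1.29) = -38.17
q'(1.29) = -71.15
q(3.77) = -621.47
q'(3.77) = -454.61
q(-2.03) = 44.29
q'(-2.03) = -77.72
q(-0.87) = 1.72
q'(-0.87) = -7.78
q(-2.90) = 152.51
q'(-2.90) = -177.87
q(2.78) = -271.26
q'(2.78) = -261.71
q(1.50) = -55.12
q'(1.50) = -90.75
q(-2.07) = 47.47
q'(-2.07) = -81.43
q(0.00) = 0.00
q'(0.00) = -3.00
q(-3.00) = 171.00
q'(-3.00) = -192.00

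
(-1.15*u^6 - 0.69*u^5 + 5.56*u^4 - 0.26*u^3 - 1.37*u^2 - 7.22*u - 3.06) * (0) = 0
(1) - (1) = 0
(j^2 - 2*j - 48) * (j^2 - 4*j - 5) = j^4 - 6*j^3 - 45*j^2 + 202*j + 240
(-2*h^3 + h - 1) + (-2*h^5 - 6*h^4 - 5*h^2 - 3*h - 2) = -2*h^5 - 6*h^4 - 2*h^3 - 5*h^2 - 2*h - 3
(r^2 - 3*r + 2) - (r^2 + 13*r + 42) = -16*r - 40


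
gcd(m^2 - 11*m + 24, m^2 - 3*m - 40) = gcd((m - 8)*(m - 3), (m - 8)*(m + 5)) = m - 8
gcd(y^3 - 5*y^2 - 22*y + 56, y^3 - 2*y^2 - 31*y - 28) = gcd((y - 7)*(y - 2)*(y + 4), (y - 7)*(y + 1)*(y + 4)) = y^2 - 3*y - 28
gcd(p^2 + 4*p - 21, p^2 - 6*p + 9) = p - 3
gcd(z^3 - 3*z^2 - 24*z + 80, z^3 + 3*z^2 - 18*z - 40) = z^2 + z - 20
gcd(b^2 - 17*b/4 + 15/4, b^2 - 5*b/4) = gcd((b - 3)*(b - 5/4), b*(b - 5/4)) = b - 5/4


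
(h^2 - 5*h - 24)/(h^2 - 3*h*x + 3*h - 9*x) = (8 - h)/(-h + 3*x)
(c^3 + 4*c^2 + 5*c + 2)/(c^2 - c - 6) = (c^2 + 2*c + 1)/(c - 3)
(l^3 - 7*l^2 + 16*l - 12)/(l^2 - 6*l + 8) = (l^2 - 5*l + 6)/(l - 4)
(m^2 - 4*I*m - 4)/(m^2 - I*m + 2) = (m - 2*I)/(m + I)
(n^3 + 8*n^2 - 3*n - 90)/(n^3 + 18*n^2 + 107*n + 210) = (n - 3)/(n + 7)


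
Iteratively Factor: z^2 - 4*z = (z)*(z - 4)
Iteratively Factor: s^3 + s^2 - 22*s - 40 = (s + 4)*(s^2 - 3*s - 10) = (s + 2)*(s + 4)*(s - 5)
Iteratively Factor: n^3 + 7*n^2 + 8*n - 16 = (n + 4)*(n^2 + 3*n - 4) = (n - 1)*(n + 4)*(n + 4)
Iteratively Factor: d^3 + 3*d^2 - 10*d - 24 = (d - 3)*(d^2 + 6*d + 8) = (d - 3)*(d + 2)*(d + 4)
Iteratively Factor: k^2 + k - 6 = (k - 2)*(k + 3)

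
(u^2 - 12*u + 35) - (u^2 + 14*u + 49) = -26*u - 14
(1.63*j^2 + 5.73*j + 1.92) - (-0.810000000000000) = 1.63*j^2 + 5.73*j + 2.73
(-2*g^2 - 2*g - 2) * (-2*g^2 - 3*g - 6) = 4*g^4 + 10*g^3 + 22*g^2 + 18*g + 12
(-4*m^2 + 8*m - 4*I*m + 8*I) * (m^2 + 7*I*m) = -4*m^4 + 8*m^3 - 32*I*m^3 + 28*m^2 + 64*I*m^2 - 56*m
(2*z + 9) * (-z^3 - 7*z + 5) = -2*z^4 - 9*z^3 - 14*z^2 - 53*z + 45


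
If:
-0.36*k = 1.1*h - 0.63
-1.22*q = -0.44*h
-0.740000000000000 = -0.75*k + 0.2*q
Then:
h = 0.24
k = 1.01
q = 0.09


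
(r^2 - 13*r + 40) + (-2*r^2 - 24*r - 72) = -r^2 - 37*r - 32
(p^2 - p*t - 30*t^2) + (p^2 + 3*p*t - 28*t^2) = 2*p^2 + 2*p*t - 58*t^2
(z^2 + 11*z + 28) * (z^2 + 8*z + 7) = z^4 + 19*z^3 + 123*z^2 + 301*z + 196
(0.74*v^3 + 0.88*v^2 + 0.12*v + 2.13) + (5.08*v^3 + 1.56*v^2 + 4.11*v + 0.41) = 5.82*v^3 + 2.44*v^2 + 4.23*v + 2.54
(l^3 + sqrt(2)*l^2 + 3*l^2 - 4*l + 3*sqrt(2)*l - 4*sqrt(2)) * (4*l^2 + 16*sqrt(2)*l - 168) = 4*l^5 + 12*l^4 + 20*sqrt(2)*l^4 - 152*l^3 + 60*sqrt(2)*l^3 - 408*l^2 - 248*sqrt(2)*l^2 - 504*sqrt(2)*l + 544*l + 672*sqrt(2)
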